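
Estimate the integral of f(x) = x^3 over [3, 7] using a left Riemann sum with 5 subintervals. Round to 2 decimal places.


Left Riemann sum uses left endpoints of each subinterval.
Interval: [3, 7], n = 5
dx = (7 - 3) / 5 = 4/5
Left endpoints: [3, 19/5, 23/5, 27/5, 31/5]
f values: [27, 6859/125, 12167/125, 19683/125, 29791/125]
Sum = dx * (sum of f values)
= 4/5 * 575
= 460 = 460.00

460.00


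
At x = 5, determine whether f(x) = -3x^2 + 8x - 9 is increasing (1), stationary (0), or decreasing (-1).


Compute f'(x) to determine behavior:
f'(x) = -6x + 8
f'(5) = -6 * 5 + 8
= -30 + 8
= -22
Since f'(5) < 0, the function is decreasing (-1)

-1


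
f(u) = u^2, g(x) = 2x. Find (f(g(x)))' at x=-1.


Using the chain rule: (f(g(x)))' = f'(g(x)) * g'(x)
First, find g(-1):
g(-1) = 2 * (-1) + 0 = -2
Next, f'(u) = 2u
And g'(x) = 2
So f'(g(-1)) * g'(-1)
= 2 * (-2) * 2
= -8

-8


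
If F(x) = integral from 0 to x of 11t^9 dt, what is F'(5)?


By the Fundamental Theorem of Calculus (Part 1):
If F(x) = integral from 0 to x of f(t) dt, then F'(x) = f(x)
Here f(t) = 11t^9
So F'(x) = 11x^9
Evaluate at x = 5:
F'(5) = 11 * 5^9
= 11 * 1953125
= 21484375

21484375


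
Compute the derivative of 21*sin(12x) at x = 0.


Apply the chain rule to differentiate 21*sin(12x):
d/dx [21*sin(12x)]
= 21 * cos(12x) * d/dx(12x)
= 21 * 12 * cos(12x)
= 252 * cos(12x)
Evaluate at x = 0:
= 252 * cos(0)
= 252 * 1
= 252

252


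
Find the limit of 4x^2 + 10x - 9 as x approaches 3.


Since polynomials are continuous, we use direct substitution.
lim(x->3) of 4x^2 + 10x - 9
= 4 * 3^2 + 10 * 3 - 9
= 36 + 30 - 9
= 57

57


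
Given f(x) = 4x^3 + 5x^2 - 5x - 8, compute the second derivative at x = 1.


First derivative:
f'(x) = 12x^2 + 10x - 5
Second derivative:
f''(x) = 24x + 10
Substitute x = 1:
f''(1) = 24 * 1 + 10
= 24 + 10
= 34

34


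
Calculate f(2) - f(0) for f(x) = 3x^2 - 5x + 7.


Net change = f(b) - f(a)
f(x) = 3x^2 - 5x + 7
Compute f(2):
f(2) = 3 * 2^2 - 5 * 2 + 7
= 12 - 10 + 7
= 9
Compute f(0):
f(0) = 3 * 0^2 - 5 * 0 + 7
= 0 + 0 + 7
= 7
Net change = 9 - 7 = 2

2


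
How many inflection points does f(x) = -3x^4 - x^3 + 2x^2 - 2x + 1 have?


Inflection points occur where f''(x) = 0 and concavity changes.
f(x) = -3x^4 - x^3 + 2x^2 - 2x + 1
f'(x) = -12x^3 - 3x^2 + 4x - 2
f''(x) = -36x^2 - 6x + 4
This is a quadratic in x. Use the discriminant to count real roots.
Discriminant = (-6)^2 - 4 * (-36) * 4
= 36 - (-576)
= 612
Since discriminant > 0, f''(x) = 0 has 2 distinct real solutions.
A quadratic with two distinct real roots changes sign at each root, so concavity changes at both.
Number of inflection points: 2

2


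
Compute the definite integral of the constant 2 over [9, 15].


The integral of a constant k over [a, b] equals k * (b - a).
integral from 9 to 15 of 2 dx
= 2 * (15 - 9)
= 2 * 6
= 12

12


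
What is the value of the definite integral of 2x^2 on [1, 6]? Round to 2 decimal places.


Find the antiderivative of 2x^2:
F(x) = 2/3 * x^3
Apply the Fundamental Theorem of Calculus:
F(6) - F(1)
= 2/3 * 6^3 - 2/3 * 1^3
= 2/3 * (216 - 1)
= 2/3 * 215
= 430/3 ≈ 143.33

143.33


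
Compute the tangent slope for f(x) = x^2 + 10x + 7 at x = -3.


The slope of the tangent line equals f'(x) at the point.
f(x) = x^2 + 10x + 7
f'(x) = 2x + 10
At x = -3:
f'(-3) = 2 * (-3) + 10
= -6 + 10
= 4

4


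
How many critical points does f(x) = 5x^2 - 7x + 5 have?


Find where f'(x) = 0:
f'(x) = 10x - 7
Set f'(x) = 0:
10x - 7 = 0
x = 7 / 10 = 7/10
This is a linear equation in x, so there is exactly one solution.
Number of critical points: 1

1


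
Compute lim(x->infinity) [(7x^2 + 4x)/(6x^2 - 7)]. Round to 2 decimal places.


For limits at infinity with equal-degree polynomials,
we compare leading coefficients.
Numerator leading term: 7x^2
Denominator leading term: 6x^2
Divide both by x^2:
lim = (7 + 4/x) / (6 - 7/x^2)
As x -> infinity, the 1/x and 1/x^2 terms vanish:
= 7/6 ≈ 1.17

1.17


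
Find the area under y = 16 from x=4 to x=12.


The area under a constant function y = 16 is a rectangle.
Width = 12 - 4 = 8
Height = 16
Area = width * height
= 8 * 16
= 128

128


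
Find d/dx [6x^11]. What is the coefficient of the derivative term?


We apply the power rule: d/dx [ax^n] = a*n * x^(n-1)
d/dx [6x^11]
= 6 * 11 * x^(11-1)
= 66x^10
The coefficient is 66

66


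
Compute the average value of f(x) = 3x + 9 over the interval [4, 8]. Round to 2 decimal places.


Average value = 1/(b-a) * integral from a to b of f(x) dx
First compute the integral of 3x + 9:
F(x) = (3/2)x^2 + 9x
F(8) = 3/2 * 64 + 9 * 8 = 168
F(4) = 3/2 * 16 + 9 * 4 = 60
Integral = 168 - 60 = 108
Average = 108 / (8 - 4) = 108 / 4
= 27 = 27.00

27.00


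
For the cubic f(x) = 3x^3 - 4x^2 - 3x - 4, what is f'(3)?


Differentiate f(x) = 3x^3 - 4x^2 - 3x - 4 term by term:
f'(x) = 9x^2 - 8x - 3
Substitute x = 3:
f'(3) = 9 * 3^2 - 8 * 3 - 3
= 81 - 24 - 3
= 54

54


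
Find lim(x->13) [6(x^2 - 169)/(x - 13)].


Direct substitution gives 0/0, so we factor the numerator.
Factor: 6(x^2 - 169) = 6 * (x - 13)(x + 13)
Cancel the common factor (x - 13):
6(x^2 - 169)/(x - 13) = 6 * (x + 13)
Now substitute x = 13:
= 6 * (13 + 13) = 156

156


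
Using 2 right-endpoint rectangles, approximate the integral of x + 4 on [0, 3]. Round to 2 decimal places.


Right Riemann sum uses right endpoints of each subinterval.
Interval: [0, 3], n = 2
dx = (3 - 0) / 2 = 3/2
Right endpoints: [3/2, 3]
f values: [11/2, 7]
Sum = dx * (sum of f values)
= 3/2 * 25/2
= 75/4 = 18.75

18.75


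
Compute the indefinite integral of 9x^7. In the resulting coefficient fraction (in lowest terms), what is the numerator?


Apply the power rule for integration:
integral of ax^n dx = a/(n+1) * x^(n+1) + C
integral of 9x^7 dx
= 9/8 * x^8 + C
The coefficient in lowest terms is 9/8, and its numerator is 9

9


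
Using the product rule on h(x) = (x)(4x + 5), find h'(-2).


Let u(x) = x and v(x) = 4x + 5
u'(x) = 1
v'(x) = 4
Product rule: h'(x) = u'(x)*v(x) + u(x)*v'(x)
= 1 * (4x + 5) + (x) * 4
At x = -2:
u(-2) = 1 * (-2) + 0 = -2
v(-2) = 4 * (-2) + 5 = -3
h'(-2) = 1 * (-3) + (-2) * 4
= -3 - 8
= -11

-11


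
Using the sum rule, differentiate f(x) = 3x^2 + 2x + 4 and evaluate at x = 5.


Differentiate term by term using power and sum rules:
f(x) = 3x^2 + 2x + 4
f'(x) = 6x + 2
Substitute x = 5:
f'(5) = 6 * 5 + 2
= 30 + 2
= 32

32


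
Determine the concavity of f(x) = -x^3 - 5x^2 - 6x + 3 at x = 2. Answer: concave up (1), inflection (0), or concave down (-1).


Concavity is determined by the sign of f''(x).
f(x) = -x^3 - 5x^2 - 6x + 3
f'(x) = -3x^2 - 10x - 6
f''(x) = -6x - 10
f''(2) = -6 * 2 - 10
= -12 - 10
= -22
Since f''(2) < 0, the function is concave down (-1)

-1


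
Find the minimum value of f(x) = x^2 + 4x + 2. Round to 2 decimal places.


For a quadratic f(x) = ax^2 + bx + c with a > 0, the minimum is at the vertex.
Vertex x-coordinate: x = -b/(2a)
x = -(4) / (2 * 1)
x = -4/2 = -2
Substitute back to find the minimum value:
f(-2) = 1 * (-2)^2 + 4 * (-2) + 2
= 4 - 8 + 2
= -2 = -2.00

-2.00


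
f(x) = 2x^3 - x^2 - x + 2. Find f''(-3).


First derivative:
f'(x) = 6x^2 - 2x - 1
Second derivative:
f''(x) = 12x - 2
Substitute x = -3:
f''(-3) = 12 * (-3) - 2
= -36 - 2
= -38

-38


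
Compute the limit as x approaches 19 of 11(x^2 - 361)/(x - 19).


Direct substitution gives 0/0, so we factor the numerator.
Factor: 11(x^2 - 361) = 11 * (x - 19)(x + 19)
Cancel the common factor (x - 19):
11(x^2 - 361)/(x - 19) = 11 * (x + 19)
Now substitute x = 19:
= 11 * (19 + 19) = 418

418


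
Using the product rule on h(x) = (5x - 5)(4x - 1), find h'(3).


Let u(x) = 5x - 5 and v(x) = 4x - 1
u'(x) = 5
v'(x) = 4
Product rule: h'(x) = u'(x)*v(x) + u(x)*v'(x)
= 5 * (4x - 1) + (5x - 5) * 4
At x = 3:
u(3) = 5 * 3 - 5 = 10
v(3) = 4 * 3 - 1 = 11
h'(3) = 5 * 11 + 10 * 4
= 55 + 40
= 95

95


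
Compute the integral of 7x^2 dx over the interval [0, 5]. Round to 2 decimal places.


Find the antiderivative of 7x^2:
F(x) = 7/3 * x^3
Apply the Fundamental Theorem of Calculus:
F(5) - F(0)
= 7/3 * 5^3 - 7/3 * 0^3
= 7/3 * (125 - 0)
= 7/3 * 125
= 875/3 ≈ 291.67

291.67


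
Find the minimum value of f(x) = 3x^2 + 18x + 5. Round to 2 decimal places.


For a quadratic f(x) = ax^2 + bx + c with a > 0, the minimum is at the vertex.
Vertex x-coordinate: x = -b/(2a)
x = -(18) / (2 * 3)
x = -18/6 = -3
Substitute back to find the minimum value:
f(-3) = 3 * (-3)^2 + 18 * (-3) + 5
= 27 - 54 + 5
= -22 = -22.00

-22.00


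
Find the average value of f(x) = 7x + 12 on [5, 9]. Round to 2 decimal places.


Average value = 1/(b-a) * integral from a to b of f(x) dx
First compute the integral of 7x + 12:
F(x) = (7/2)x^2 + 12x
F(9) = 7/2 * 81 + 12 * 9 = 783/2
F(5) = 7/2 * 25 + 12 * 5 = 295/2
Integral = 783/2 - 295/2 = 244
Average = 244 / (9 - 5) = 244 / 4
= 61 = 61.00

61.00


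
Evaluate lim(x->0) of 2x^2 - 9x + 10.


Since polynomials are continuous, we use direct substitution.
lim(x->0) of 2x^2 - 9x + 10
= 2 * 0^2 - 9 * 0 + 10
= 0 + 0 + 10
= 10

10


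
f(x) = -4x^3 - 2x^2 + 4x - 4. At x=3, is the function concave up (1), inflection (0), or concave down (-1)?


Concavity is determined by the sign of f''(x).
f(x) = -4x^3 - 2x^2 + 4x - 4
f'(x) = -12x^2 - 4x + 4
f''(x) = -24x - 4
f''(3) = -24 * 3 - 4
= -72 - 4
= -76
Since f''(3) < 0, the function is concave down (-1)

-1


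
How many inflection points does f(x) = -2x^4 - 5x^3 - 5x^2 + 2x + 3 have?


Inflection points occur where f''(x) = 0 and concavity changes.
f(x) = -2x^4 - 5x^3 - 5x^2 + 2x + 3
f'(x) = -8x^3 - 15x^2 - 10x + 2
f''(x) = -24x^2 - 30x - 10
This is a quadratic in x. Use the discriminant to count real roots.
Discriminant = (-30)^2 - 4 * (-24) * (-10)
= 900 - 960
= -60
Since discriminant < 0, f''(x) = 0 has no real solutions.
Number of inflection points: 0

0


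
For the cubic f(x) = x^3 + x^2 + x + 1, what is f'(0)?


Differentiate f(x) = x^3 + x^2 + x + 1 term by term:
f'(x) = 3x^2 + 2x + 1
Substitute x = 0:
f'(0) = 3 * 0^2 + 2 * 0 + 1
= 0 + 0 + 1
= 1

1


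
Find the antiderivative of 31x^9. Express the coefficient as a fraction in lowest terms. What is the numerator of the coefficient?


Apply the power rule for integration:
integral of ax^n dx = a/(n+1) * x^(n+1) + C
integral of 31x^9 dx
= 31/10 * x^10 + C
The coefficient in lowest terms is 31/10, and its numerator is 31

31


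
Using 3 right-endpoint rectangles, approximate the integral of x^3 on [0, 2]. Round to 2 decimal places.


Right Riemann sum uses right endpoints of each subinterval.
Interval: [0, 2], n = 3
dx = (2 - 0) / 3 = 2/3
Right endpoints: [2/3, 4/3, 2]
f values: [8/27, 64/27, 8]
Sum = dx * (sum of f values)
= 2/3 * 32/3
= 64/9 ≈ 7.11

7.11


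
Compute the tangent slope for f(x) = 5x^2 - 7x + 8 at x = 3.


The slope of the tangent line equals f'(x) at the point.
f(x) = 5x^2 - 7x + 8
f'(x) = 10x - 7
At x = 3:
f'(3) = 10 * 3 - 7
= 30 - 7
= 23

23


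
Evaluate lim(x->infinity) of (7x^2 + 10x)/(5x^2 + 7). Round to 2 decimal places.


For limits at infinity with equal-degree polynomials,
we compare leading coefficients.
Numerator leading term: 7x^2
Denominator leading term: 5x^2
Divide both by x^2:
lim = (7 + 10/x) / (5 + 7/x^2)
As x -> infinity, the 1/x and 1/x^2 terms vanish:
= 7/5 = 1.40

1.40


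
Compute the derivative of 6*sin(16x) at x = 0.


Apply the chain rule to differentiate 6*sin(16x):
d/dx [6*sin(16x)]
= 6 * cos(16x) * d/dx(16x)
= 6 * 16 * cos(16x)
= 96 * cos(16x)
Evaluate at x = 0:
= 96 * cos(0)
= 96 * 1
= 96

96


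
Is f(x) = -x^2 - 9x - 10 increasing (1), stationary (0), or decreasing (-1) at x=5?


Compute f'(x) to determine behavior:
f'(x) = -2x - 9
f'(5) = -2 * 5 - 9
= -10 - 9
= -19
Since f'(5) < 0, the function is decreasing (-1)

-1


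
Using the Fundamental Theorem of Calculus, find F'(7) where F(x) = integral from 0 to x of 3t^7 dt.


By the Fundamental Theorem of Calculus (Part 1):
If F(x) = integral from 0 to x of f(t) dt, then F'(x) = f(x)
Here f(t) = 3t^7
So F'(x) = 3x^7
Evaluate at x = 7:
F'(7) = 3 * 7^7
= 3 * 823543
= 2470629

2470629


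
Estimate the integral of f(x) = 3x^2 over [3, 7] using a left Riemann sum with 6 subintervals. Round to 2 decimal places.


Left Riemann sum uses left endpoints of each subinterval.
Interval: [3, 7], n = 6
dx = (7 - 3) / 6 = 2/3
Left endpoints: [3, 11/3, 13/3, 5, 17/3, 19/3]
f values: [27, 121/3, 169/3, 75, 289/3, 361/3]
Sum = dx * (sum of f values)
= 2/3 * 1246/3
= 2492/9 ≈ 276.89

276.89


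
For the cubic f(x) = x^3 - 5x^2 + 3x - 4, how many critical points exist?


Find where f'(x) = 0:
f(x) = x^3 - 5x^2 + 3x - 4
f'(x) = 3x^2 - 10x + 3
This is a quadratic in x. Use the discriminant to count real roots.
Discriminant = (-10)^2 - 4 * 3 * 3
= 100 - 36
= 64
Since discriminant > 0, f'(x) = 0 has 2 real solutions.
Number of critical points: 2

2


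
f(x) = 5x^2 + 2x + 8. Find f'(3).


Differentiate term by term using power and sum rules:
f(x) = 5x^2 + 2x + 8
f'(x) = 10x + 2
Substitute x = 3:
f'(3) = 10 * 3 + 2
= 30 + 2
= 32

32


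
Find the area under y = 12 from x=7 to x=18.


The area under a constant function y = 12 is a rectangle.
Width = 18 - 7 = 11
Height = 12
Area = width * height
= 11 * 12
= 132

132


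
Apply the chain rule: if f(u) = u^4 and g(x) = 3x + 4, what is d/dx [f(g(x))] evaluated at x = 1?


Using the chain rule: (f(g(x)))' = f'(g(x)) * g'(x)
First, find g(1):
g(1) = 3 * 1 + 4 = 7
Next, f'(u) = 4u^3
And g'(x) = 3
So f'(g(1)) * g'(1)
= 4 * 7^3 * 3
= 4 * 343 * 3
= 4116

4116


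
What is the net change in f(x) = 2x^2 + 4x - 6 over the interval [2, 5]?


Net change = f(b) - f(a)
f(x) = 2x^2 + 4x - 6
Compute f(5):
f(5) = 2 * 5^2 + 4 * 5 - 6
= 50 + 20 - 6
= 64
Compute f(2):
f(2) = 2 * 2^2 + 4 * 2 - 6
= 8 + 8 - 6
= 10
Net change = 64 - 10 = 54

54


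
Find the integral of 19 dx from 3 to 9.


The integral of a constant k over [a, b] equals k * (b - a).
integral from 3 to 9 of 19 dx
= 19 * (9 - 3)
= 19 * 6
= 114

114


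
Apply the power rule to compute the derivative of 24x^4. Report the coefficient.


We apply the power rule: d/dx [ax^n] = a*n * x^(n-1)
d/dx [24x^4]
= 24 * 4 * x^(4-1)
= 96x^3
The coefficient is 96

96


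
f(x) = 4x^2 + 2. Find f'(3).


Differentiate term by term using power and sum rules:
f(x) = 4x^2 + 2
f'(x) = 8x
Substitute x = 3:
f'(3) = 8 * 3 + 0
= 24 + 0
= 24

24


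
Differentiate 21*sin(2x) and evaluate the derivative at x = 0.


Apply the chain rule to differentiate 21*sin(2x):
d/dx [21*sin(2x)]
= 21 * cos(2x) * d/dx(2x)
= 21 * 2 * cos(2x)
= 42 * cos(2x)
Evaluate at x = 0:
= 42 * cos(0)
= 42 * 1
= 42

42


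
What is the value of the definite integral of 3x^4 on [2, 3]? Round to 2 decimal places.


Find the antiderivative of 3x^4:
F(x) = 3/5 * x^5
Apply the Fundamental Theorem of Calculus:
F(3) - F(2)
= 3/5 * 3^5 - 3/5 * 2^5
= 3/5 * (243 - 32)
= 3/5 * 211
= 633/5 = 126.60

126.60


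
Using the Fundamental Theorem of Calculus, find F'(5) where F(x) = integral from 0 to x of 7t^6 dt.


By the Fundamental Theorem of Calculus (Part 1):
If F(x) = integral from 0 to x of f(t) dt, then F'(x) = f(x)
Here f(t) = 7t^6
So F'(x) = 7x^6
Evaluate at x = 5:
F'(5) = 7 * 5^6
= 7 * 15625
= 109375

109375


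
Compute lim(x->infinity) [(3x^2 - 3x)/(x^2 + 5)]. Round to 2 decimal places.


For limits at infinity with equal-degree polynomials,
we compare leading coefficients.
Numerator leading term: 3x^2
Denominator leading term: x^2
Divide both by x^2:
lim = (3 - 3/x) / (1 + 5/x^2)
As x -> infinity, the 1/x and 1/x^2 terms vanish:
= 3/1 = 3 = 3.00

3.00


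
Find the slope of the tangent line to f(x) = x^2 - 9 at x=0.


The slope of the tangent line equals f'(x) at the point.
f(x) = x^2 - 9
f'(x) = 2x
At x = 0:
f'(0) = 2 * 0 + 0
= 0 + 0
= 0

0


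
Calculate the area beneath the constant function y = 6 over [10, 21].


The area under a constant function y = 6 is a rectangle.
Width = 21 - 10 = 11
Height = 6
Area = width * height
= 11 * 6
= 66

66


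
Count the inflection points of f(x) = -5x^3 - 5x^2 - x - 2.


Inflection points occur where f''(x) = 0 and concavity changes.
f(x) = -5x^3 - 5x^2 - x - 2
f'(x) = -15x^2 - 10x - 1
f''(x) = -30x - 10
Set f''(x) = 0:
-30x - 10 = 0
x = 10 / (-30) = -1/3
Since f''(x) is linear (degree 1), it changes sign at this point.
Therefore there is exactly 1 inflection point.

1


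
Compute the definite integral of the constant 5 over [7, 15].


The integral of a constant k over [a, b] equals k * (b - a).
integral from 7 to 15 of 5 dx
= 5 * (15 - 7)
= 5 * 8
= 40

40


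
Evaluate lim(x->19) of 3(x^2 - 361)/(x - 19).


Direct substitution gives 0/0, so we factor the numerator.
Factor: 3(x^2 - 361) = 3 * (x - 19)(x + 19)
Cancel the common factor (x - 19):
3(x^2 - 361)/(x - 19) = 3 * (x + 19)
Now substitute x = 19:
= 3 * (19 + 19) = 114

114


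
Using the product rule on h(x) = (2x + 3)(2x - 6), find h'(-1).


Let u(x) = 2x + 3 and v(x) = 2x - 6
u'(x) = 2
v'(x) = 2
Product rule: h'(x) = u'(x)*v(x) + u(x)*v'(x)
= 2 * (2x - 6) + (2x + 3) * 2
At x = -1:
u(-1) = 2 * (-1) + 3 = 1
v(-1) = 2 * (-1) - 6 = -8
h'(-1) = 2 * (-8) + 1 * 2
= -16 + 2
= -14

-14


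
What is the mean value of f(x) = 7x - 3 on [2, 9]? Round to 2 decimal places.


Average value = 1/(b-a) * integral from a to b of f(x) dx
First compute the integral of 7x - 3:
F(x) = (7/2)x^2 - 3x
F(9) = 7/2 * 81 - 3 * 9 = 513/2
F(2) = 7/2 * 4 - 3 * 2 = 8
Integral = 513/2 - 8 = 497/2
Average = (497/2) / (9 - 2) = (497/2) / 7
= 71/2 = 35.50

35.50


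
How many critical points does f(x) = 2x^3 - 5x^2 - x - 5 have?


Find where f'(x) = 0:
f(x) = 2x^3 - 5x^2 - x - 5
f'(x) = 6x^2 - 10x - 1
This is a quadratic in x. Use the discriminant to count real roots.
Discriminant = (-10)^2 - 4 * 6 * (-1)
= 100 - (-24)
= 124
Since discriminant > 0, f'(x) = 0 has 2 real solutions.
Number of critical points: 2

2


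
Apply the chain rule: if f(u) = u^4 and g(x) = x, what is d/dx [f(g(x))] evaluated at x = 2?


Using the chain rule: (f(g(x)))' = f'(g(x)) * g'(x)
First, find g(2):
g(2) = 1 * 2 + 0 = 2
Next, f'(u) = 4u^3
And g'(x) = 1
So f'(g(2)) * g'(2)
= 4 * 2^3 * 1
= 4 * 8 * 1
= 32

32


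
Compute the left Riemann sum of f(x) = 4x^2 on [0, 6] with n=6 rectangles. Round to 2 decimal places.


Left Riemann sum uses left endpoints of each subinterval.
Interval: [0, 6], n = 6
dx = (6 - 0) / 6 = 1
Left endpoints: [0, 1, 2, 3, 4, 5]
f values: [0, 4, 16, 36, 64, 100]
Sum = dx * (sum of f values)
= 1 * 220
= 220 = 220.00

220.00


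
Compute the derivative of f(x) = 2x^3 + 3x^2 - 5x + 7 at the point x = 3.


Differentiate f(x) = 2x^3 + 3x^2 - 5x + 7 term by term:
f'(x) = 6x^2 + 6x - 5
Substitute x = 3:
f'(3) = 6 * 3^2 + 6 * 3 - 5
= 54 + 18 - 5
= 67

67


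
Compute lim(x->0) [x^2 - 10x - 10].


Since polynomials are continuous, we use direct substitution.
lim(x->0) of x^2 - 10x - 10
= 1 * 0^2 - 10 * 0 - 10
= 0 + 0 - 10
= -10

-10


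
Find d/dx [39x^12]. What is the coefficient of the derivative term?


We apply the power rule: d/dx [ax^n] = a*n * x^(n-1)
d/dx [39x^12]
= 39 * 12 * x^(12-1)
= 468x^11
The coefficient is 468

468


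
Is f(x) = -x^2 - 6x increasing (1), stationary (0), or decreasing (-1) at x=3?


Compute f'(x) to determine behavior:
f'(x) = -2x - 6
f'(3) = -2 * 3 - 6
= -6 - 6
= -12
Since f'(3) < 0, the function is decreasing (-1)

-1


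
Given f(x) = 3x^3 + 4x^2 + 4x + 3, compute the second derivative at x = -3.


First derivative:
f'(x) = 9x^2 + 8x + 4
Second derivative:
f''(x) = 18x + 8
Substitute x = -3:
f''(-3) = 18 * (-3) + 8
= -54 + 8
= -46

-46


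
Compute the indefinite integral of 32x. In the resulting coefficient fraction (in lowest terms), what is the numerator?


Apply the power rule for integration:
integral of ax^n dx = a/(n+1) * x^(n+1) + C
integral of 32x dx
= 32/2 * x^2 + C
= 16 * x^2 + C
The coefficient in lowest terms is 16 = 16/1, so its numerator is 16

16


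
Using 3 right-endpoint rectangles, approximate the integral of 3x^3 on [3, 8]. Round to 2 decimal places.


Right Riemann sum uses right endpoints of each subinterval.
Interval: [3, 8], n = 3
dx = (8 - 3) / 3 = 5/3
Right endpoints: [14/3, 19/3, 8]
f values: [2744/9, 6859/9, 1536]
Sum = dx * (sum of f values)
= 5/3 * 2603
= 13015/3 ≈ 4338.33

4338.33


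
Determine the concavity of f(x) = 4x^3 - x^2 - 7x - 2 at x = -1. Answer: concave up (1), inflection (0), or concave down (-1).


Concavity is determined by the sign of f''(x).
f(x) = 4x^3 - x^2 - 7x - 2
f'(x) = 12x^2 - 2x - 7
f''(x) = 24x - 2
f''(-1) = 24 * (-1) - 2
= -24 - 2
= -26
Since f''(-1) < 0, the function is concave down (-1)

-1


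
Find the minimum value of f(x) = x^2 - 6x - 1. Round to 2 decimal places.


For a quadratic f(x) = ax^2 + bx + c with a > 0, the minimum is at the vertex.
Vertex x-coordinate: x = -b/(2a)
x = -(-6) / (2 * 1)
x = 6/2 = 3
Substitute back to find the minimum value:
f(3) = 1 * 3^2 - 6 * 3 - 1
= 9 - 18 - 1
= -10 = -10.00

-10.00


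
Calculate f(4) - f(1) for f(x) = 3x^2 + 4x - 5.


Net change = f(b) - f(a)
f(x) = 3x^2 + 4x - 5
Compute f(4):
f(4) = 3 * 4^2 + 4 * 4 - 5
= 48 + 16 - 5
= 59
Compute f(1):
f(1) = 3 * 1^2 + 4 * 1 - 5
= 3 + 4 - 5
= 2
Net change = 59 - 2 = 57

57


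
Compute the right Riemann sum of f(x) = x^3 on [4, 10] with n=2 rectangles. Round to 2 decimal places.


Right Riemann sum uses right endpoints of each subinterval.
Interval: [4, 10], n = 2
dx = (10 - 4) / 2 = 3
Right endpoints: [7, 10]
f values: [343, 1000]
Sum = dx * (sum of f values)
= 3 * 1343
= 4029 = 4029.00

4029.00


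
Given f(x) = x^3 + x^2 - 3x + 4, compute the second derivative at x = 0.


First derivative:
f'(x) = 3x^2 + 2x - 3
Second derivative:
f''(x) = 6x + 2
Substitute x = 0:
f''(0) = 6 * 0 + 2
= 0 + 2
= 2

2


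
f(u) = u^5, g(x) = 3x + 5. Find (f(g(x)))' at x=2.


Using the chain rule: (f(g(x)))' = f'(g(x)) * g'(x)
First, find g(2):
g(2) = 3 * 2 + 5 = 11
Next, f'(u) = 5u^4
And g'(x) = 3
So f'(g(2)) * g'(2)
= 5 * 11^4 * 3
= 5 * 14641 * 3
= 219615

219615


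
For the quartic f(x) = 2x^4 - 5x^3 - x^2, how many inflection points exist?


Inflection points occur where f''(x) = 0 and concavity changes.
f(x) = 2x^4 - 5x^3 - x^2
f'(x) = 8x^3 - 15x^2 - 2x
f''(x) = 24x^2 - 30x - 2
This is a quadratic in x. Use the discriminant to count real roots.
Discriminant = (-30)^2 - 4 * 24 * (-2)
= 900 - (-192)
= 1092
Since discriminant > 0, f''(x) = 0 has 2 distinct real solutions.
A quadratic with two distinct real roots changes sign at each root, so concavity changes at both.
Number of inflection points: 2

2


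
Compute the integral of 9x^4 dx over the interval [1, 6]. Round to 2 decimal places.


Find the antiderivative of 9x^4:
F(x) = 9/5 * x^5
Apply the Fundamental Theorem of Calculus:
F(6) - F(1)
= 9/5 * 6^5 - 9/5 * 1^5
= 9/5 * (7776 - 1)
= 9/5 * 7775
= 13995 = 13995.00

13995.00


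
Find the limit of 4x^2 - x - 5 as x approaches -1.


Since polynomials are continuous, we use direct substitution.
lim(x->-1) of 4x^2 - x - 5
= 4 * (-1)^2 - 1 * (-1) - 5
= 4 + 1 - 5
= 0

0


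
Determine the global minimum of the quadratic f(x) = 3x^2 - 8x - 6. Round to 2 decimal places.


For a quadratic f(x) = ax^2 + bx + c with a > 0, the minimum is at the vertex.
Vertex x-coordinate: x = -b/(2a)
x = -(-8) / (2 * 3)
x = 8/6 = 4/3
Substitute back to find the minimum value:
f(4/3) = 3 * (4/3)^2 - 8 * (4/3) - 6
= 16/3 - 32/3 - 6
= -34/3 ≈ -11.33

-11.33


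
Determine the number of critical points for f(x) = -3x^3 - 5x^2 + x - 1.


Find where f'(x) = 0:
f(x) = -3x^3 - 5x^2 + x - 1
f'(x) = -9x^2 - 10x + 1
This is a quadratic in x. Use the discriminant to count real roots.
Discriminant = (-10)^2 - 4 * (-9) * 1
= 100 - (-36)
= 136
Since discriminant > 0, f'(x) = 0 has 2 real solutions.
Number of critical points: 2

2


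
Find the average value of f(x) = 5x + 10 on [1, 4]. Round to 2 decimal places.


Average value = 1/(b-a) * integral from a to b of f(x) dx
First compute the integral of 5x + 10:
F(x) = (5/2)x^2 + 10x
F(4) = 5/2 * 16 + 10 * 4 = 80
F(1) = 5/2 * 1 + 10 * 1 = 25/2
Integral = 80 - 25/2 = 135/2
Average = (135/2) / (4 - 1) = (135/2) / 3
= 45/2 = 22.50

22.50


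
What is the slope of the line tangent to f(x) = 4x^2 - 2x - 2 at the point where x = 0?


The slope of the tangent line equals f'(x) at the point.
f(x) = 4x^2 - 2x - 2
f'(x) = 8x - 2
At x = 0:
f'(0) = 8 * 0 - 2
= 0 - 2
= -2

-2


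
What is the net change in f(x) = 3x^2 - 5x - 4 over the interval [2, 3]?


Net change = f(b) - f(a)
f(x) = 3x^2 - 5x - 4
Compute f(3):
f(3) = 3 * 3^2 - 5 * 3 - 4
= 27 - 15 - 4
= 8
Compute f(2):
f(2) = 3 * 2^2 - 5 * 2 - 4
= 12 - 10 - 4
= -2
Net change = 8 - (-2) = 10

10


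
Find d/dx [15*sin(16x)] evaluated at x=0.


Apply the chain rule to differentiate 15*sin(16x):
d/dx [15*sin(16x)]
= 15 * cos(16x) * d/dx(16x)
= 15 * 16 * cos(16x)
= 240 * cos(16x)
Evaluate at x = 0:
= 240 * cos(0)
= 240 * 1
= 240

240


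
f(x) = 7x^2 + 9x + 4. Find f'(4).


Differentiate term by term using power and sum rules:
f(x) = 7x^2 + 9x + 4
f'(x) = 14x + 9
Substitute x = 4:
f'(4) = 14 * 4 + 9
= 56 + 9
= 65

65


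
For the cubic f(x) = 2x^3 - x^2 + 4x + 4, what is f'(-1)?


Differentiate f(x) = 2x^3 - x^2 + 4x + 4 term by term:
f'(x) = 6x^2 - 2x + 4
Substitute x = -1:
f'(-1) = 6 * (-1)^2 - 2 * (-1) + 4
= 6 + 2 + 4
= 12

12


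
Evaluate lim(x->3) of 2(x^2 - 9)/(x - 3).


Direct substitution gives 0/0, so we factor the numerator.
Factor: 2(x^2 - 9) = 2 * (x - 3)(x + 3)
Cancel the common factor (x - 3):
2(x^2 - 9)/(x - 3) = 2 * (x + 3)
Now substitute x = 3:
= 2 * (3 + 3) = 12

12


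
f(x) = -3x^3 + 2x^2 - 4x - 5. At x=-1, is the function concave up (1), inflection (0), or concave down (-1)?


Concavity is determined by the sign of f''(x).
f(x) = -3x^3 + 2x^2 - 4x - 5
f'(x) = -9x^2 + 4x - 4
f''(x) = -18x + 4
f''(-1) = -18 * (-1) + 4
= 18 + 4
= 22
Since f''(-1) > 0, the function is concave up (1)

1


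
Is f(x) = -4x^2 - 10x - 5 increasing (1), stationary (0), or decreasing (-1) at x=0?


Compute f'(x) to determine behavior:
f'(x) = -8x - 10
f'(0) = -8 * 0 - 10
= 0 - 10
= -10
Since f'(0) < 0, the function is decreasing (-1)

-1


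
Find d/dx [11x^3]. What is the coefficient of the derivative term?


We apply the power rule: d/dx [ax^n] = a*n * x^(n-1)
d/dx [11x^3]
= 11 * 3 * x^(3-1)
= 33x^2
The coefficient is 33

33


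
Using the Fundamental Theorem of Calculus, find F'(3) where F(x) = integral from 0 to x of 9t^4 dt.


By the Fundamental Theorem of Calculus (Part 1):
If F(x) = integral from 0 to x of f(t) dt, then F'(x) = f(x)
Here f(t) = 9t^4
So F'(x) = 9x^4
Evaluate at x = 3:
F'(3) = 9 * 3^4
= 9 * 81
= 729

729


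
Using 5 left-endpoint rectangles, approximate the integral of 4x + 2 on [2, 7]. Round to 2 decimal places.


Left Riemann sum uses left endpoints of each subinterval.
Interval: [2, 7], n = 5
dx = (7 - 2) / 5 = 1
Left endpoints: [2, 3, 4, 5, 6]
f values: [10, 14, 18, 22, 26]
Sum = dx * (sum of f values)
= 1 * 90
= 90 = 90.00

90.00


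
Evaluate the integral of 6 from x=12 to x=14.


The integral of a constant k over [a, b] equals k * (b - a).
integral from 12 to 14 of 6 dx
= 6 * (14 - 12)
= 6 * 2
= 12

12


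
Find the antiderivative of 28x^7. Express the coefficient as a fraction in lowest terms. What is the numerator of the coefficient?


Apply the power rule for integration:
integral of ax^n dx = a/(n+1) * x^(n+1) + C
integral of 28x^7 dx
= 28/8 * x^8 + C
= 7/2 * x^8 + C
The coefficient in lowest terms is 7/2, and its numerator is 7

7


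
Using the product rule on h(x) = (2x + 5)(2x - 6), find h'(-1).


Let u(x) = 2x + 5 and v(x) = 2x - 6
u'(x) = 2
v'(x) = 2
Product rule: h'(x) = u'(x)*v(x) + u(x)*v'(x)
= 2 * (2x - 6) + (2x + 5) * 2
At x = -1:
u(-1) = 2 * (-1) + 5 = 3
v(-1) = 2 * (-1) - 6 = -8
h'(-1) = 2 * (-8) + 3 * 2
= -16 + 6
= -10

-10


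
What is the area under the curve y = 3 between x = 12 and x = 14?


The area under a constant function y = 3 is a rectangle.
Width = 14 - 12 = 2
Height = 3
Area = width * height
= 2 * 3
= 6

6


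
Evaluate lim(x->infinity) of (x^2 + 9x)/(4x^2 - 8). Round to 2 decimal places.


For limits at infinity with equal-degree polynomials,
we compare leading coefficients.
Numerator leading term: x^2
Denominator leading term: 4x^2
Divide both by x^2:
lim = (1 + 9/x) / (4 - 8/x^2)
As x -> infinity, the 1/x and 1/x^2 terms vanish:
= 1/4 = 0.25

0.25


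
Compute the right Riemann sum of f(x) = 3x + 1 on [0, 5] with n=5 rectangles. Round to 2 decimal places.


Right Riemann sum uses right endpoints of each subinterval.
Interval: [0, 5], n = 5
dx = (5 - 0) / 5 = 1
Right endpoints: [1, 2, 3, 4, 5]
f values: [4, 7, 10, 13, 16]
Sum = dx * (sum of f values)
= 1 * 50
= 50 = 50.00

50.00


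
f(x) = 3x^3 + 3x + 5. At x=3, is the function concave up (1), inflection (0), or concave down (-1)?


Concavity is determined by the sign of f''(x).
f(x) = 3x^3 + 3x + 5
f'(x) = 9x^2 + 3
f''(x) = 18x
f''(3) = 18 * 3 + 0
= 54 + 0
= 54
Since f''(3) > 0, the function is concave up (1)

1


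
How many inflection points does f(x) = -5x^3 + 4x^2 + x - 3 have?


Inflection points occur where f''(x) = 0 and concavity changes.
f(x) = -5x^3 + 4x^2 + x - 3
f'(x) = -15x^2 + 8x + 1
f''(x) = -30x + 8
Set f''(x) = 0:
-30x + 8 = 0
x = -8 / (-30) = 4/15
Since f''(x) is linear (degree 1), it changes sign at this point.
Therefore there is exactly 1 inflection point.

1


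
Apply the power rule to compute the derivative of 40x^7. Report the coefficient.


We apply the power rule: d/dx [ax^n] = a*n * x^(n-1)
d/dx [40x^7]
= 40 * 7 * x^(7-1)
= 280x^6
The coefficient is 280

280


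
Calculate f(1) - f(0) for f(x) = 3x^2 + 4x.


Net change = f(b) - f(a)
f(x) = 3x^2 + 4x
Compute f(1):
f(1) = 3 * 1^2 + 4 * 1 + 0
= 3 + 4 + 0
= 7
Compute f(0):
f(0) = 3 * 0^2 + 4 * 0 + 0
= 0 + 0 + 0
= 0
Net change = 7 - 0 = 7

7


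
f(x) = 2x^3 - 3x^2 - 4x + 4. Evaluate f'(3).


Differentiate f(x) = 2x^3 - 3x^2 - 4x + 4 term by term:
f'(x) = 6x^2 - 6x - 4
Substitute x = 3:
f'(3) = 6 * 3^2 - 6 * 3 - 4
= 54 - 18 - 4
= 32

32


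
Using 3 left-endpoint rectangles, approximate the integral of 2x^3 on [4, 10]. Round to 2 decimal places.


Left Riemann sum uses left endpoints of each subinterval.
Interval: [4, 10], n = 3
dx = (10 - 4) / 3 = 2
Left endpoints: [4, 6, 8]
f values: [128, 432, 1024]
Sum = dx * (sum of f values)
= 2 * 1584
= 3168 = 3168.00

3168.00


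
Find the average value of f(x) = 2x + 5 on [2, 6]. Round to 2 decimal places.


Average value = 1/(b-a) * integral from a to b of f(x) dx
First compute the integral of 2x + 5:
F(x) = x^2 + 5x
F(6) = 1 * 36 + 5 * 6 = 66
F(2) = 1 * 4 + 5 * 2 = 14
Integral = 66 - 14 = 52
Average = 52 / (6 - 2) = 52 / 4
= 13 = 13.00

13.00


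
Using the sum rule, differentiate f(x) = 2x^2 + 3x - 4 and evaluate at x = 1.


Differentiate term by term using power and sum rules:
f(x) = 2x^2 + 3x - 4
f'(x) = 4x + 3
Substitute x = 1:
f'(1) = 4 * 1 + 3
= 4 + 3
= 7

7


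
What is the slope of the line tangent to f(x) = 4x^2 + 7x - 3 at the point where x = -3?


The slope of the tangent line equals f'(x) at the point.
f(x) = 4x^2 + 7x - 3
f'(x) = 8x + 7
At x = -3:
f'(-3) = 8 * (-3) + 7
= -24 + 7
= -17

-17


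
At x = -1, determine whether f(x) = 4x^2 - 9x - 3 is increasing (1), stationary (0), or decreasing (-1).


Compute f'(x) to determine behavior:
f'(x) = 8x - 9
f'(-1) = 8 * (-1) - 9
= -8 - 9
= -17
Since f'(-1) < 0, the function is decreasing (-1)

-1


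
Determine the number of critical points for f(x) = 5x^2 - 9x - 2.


Find where f'(x) = 0:
f'(x) = 10x - 9
Set f'(x) = 0:
10x - 9 = 0
x = 9 / 10 = 9/10
This is a linear equation in x, so there is exactly one solution.
Number of critical points: 1

1


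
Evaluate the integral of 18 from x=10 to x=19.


The integral of a constant k over [a, b] equals k * (b - a).
integral from 10 to 19 of 18 dx
= 18 * (19 - 10)
= 18 * 9
= 162

162


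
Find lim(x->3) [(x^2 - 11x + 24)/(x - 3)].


Direct substitution gives 0/0, so we factor the numerator.
Factor: (x^2 - 11x + 24) = (x - 3)(x - 8)
Cancel the common factor (x - 3):
(x^2 - 11x + 24)/(x - 3) = (x - 8)
Now substitute x = 3:
= (3) - (8) = -5

-5


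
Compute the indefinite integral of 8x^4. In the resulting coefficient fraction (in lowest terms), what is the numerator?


Apply the power rule for integration:
integral of ax^n dx = a/(n+1) * x^(n+1) + C
integral of 8x^4 dx
= 8/5 * x^5 + C
The coefficient in lowest terms is 8/5, and its numerator is 8

8


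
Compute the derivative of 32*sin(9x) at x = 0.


Apply the chain rule to differentiate 32*sin(9x):
d/dx [32*sin(9x)]
= 32 * cos(9x) * d/dx(9x)
= 32 * 9 * cos(9x)
= 288 * cos(9x)
Evaluate at x = 0:
= 288 * cos(0)
= 288 * 1
= 288

288


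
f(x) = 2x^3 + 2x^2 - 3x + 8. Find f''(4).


First derivative:
f'(x) = 6x^2 + 4x - 3
Second derivative:
f''(x) = 12x + 4
Substitute x = 4:
f''(4) = 12 * 4 + 4
= 48 + 4
= 52

52


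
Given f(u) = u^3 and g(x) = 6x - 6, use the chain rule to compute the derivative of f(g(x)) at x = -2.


Using the chain rule: (f(g(x)))' = f'(g(x)) * g'(x)
First, find g(-2):
g(-2) = 6 * (-2) - 6 = -18
Next, f'(u) = 3u^2
And g'(x) = 6
So f'(g(-2)) * g'(-2)
= 3 * (-18)^2 * 6
= 3 * 324 * 6
= 5832

5832


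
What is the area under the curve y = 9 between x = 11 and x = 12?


The area under a constant function y = 9 is a rectangle.
Width = 12 - 11 = 1
Height = 9
Area = width * height
= 1 * 9
= 9

9


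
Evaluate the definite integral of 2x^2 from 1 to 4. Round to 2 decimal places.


Find the antiderivative of 2x^2:
F(x) = 2/3 * x^3
Apply the Fundamental Theorem of Calculus:
F(4) - F(1)
= 2/3 * 4^3 - 2/3 * 1^3
= 2/3 * (64 - 1)
= 2/3 * 63
= 42 = 42.00

42.00


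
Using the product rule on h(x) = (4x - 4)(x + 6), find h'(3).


Let u(x) = 4x - 4 and v(x) = x + 6
u'(x) = 4
v'(x) = 1
Product rule: h'(x) = u'(x)*v(x) + u(x)*v'(x)
= 4 * (x + 6) + (4x - 4) * 1
At x = 3:
u(3) = 4 * 3 - 4 = 8
v(3) = 1 * 3 + 6 = 9
h'(3) = 4 * 9 + 8 * 1
= 36 + 8
= 44

44


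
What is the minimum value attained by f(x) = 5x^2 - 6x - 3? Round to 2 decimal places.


For a quadratic f(x) = ax^2 + bx + c with a > 0, the minimum is at the vertex.
Vertex x-coordinate: x = -b/(2a)
x = -(-6) / (2 * 5)
x = 6/10 = 3/5
Substitute back to find the minimum value:
f(3/5) = 5 * (3/5)^2 - 6 * (3/5) - 3
= 9/5 - 18/5 - 3
= -24/5 = -4.80

-4.80


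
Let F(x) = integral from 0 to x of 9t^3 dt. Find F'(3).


By the Fundamental Theorem of Calculus (Part 1):
If F(x) = integral from 0 to x of f(t) dt, then F'(x) = f(x)
Here f(t) = 9t^3
So F'(x) = 9x^3
Evaluate at x = 3:
F'(3) = 9 * 3^3
= 9 * 27
= 243

243


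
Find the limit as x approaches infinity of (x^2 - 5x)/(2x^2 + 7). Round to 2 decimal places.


For limits at infinity with equal-degree polynomials,
we compare leading coefficients.
Numerator leading term: x^2
Denominator leading term: 2x^2
Divide both by x^2:
lim = (1 - 5/x) / (2 + 7/x^2)
As x -> infinity, the 1/x and 1/x^2 terms vanish:
= 1/2 = 0.50

0.50


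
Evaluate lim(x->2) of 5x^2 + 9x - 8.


Since polynomials are continuous, we use direct substitution.
lim(x->2) of 5x^2 + 9x - 8
= 5 * 2^2 + 9 * 2 - 8
= 20 + 18 - 8
= 30

30


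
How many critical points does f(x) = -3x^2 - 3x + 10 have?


Find where f'(x) = 0:
f'(x) = -6x - 3
Set f'(x) = 0:
-6x - 3 = 0
x = 3 / (-6) = -1/2
This is a linear equation in x, so there is exactly one solution.
Number of critical points: 1

1


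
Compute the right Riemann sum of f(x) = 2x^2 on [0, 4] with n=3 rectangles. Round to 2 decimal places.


Right Riemann sum uses right endpoints of each subinterval.
Interval: [0, 4], n = 3
dx = (4 - 0) / 3 = 4/3
Right endpoints: [4/3, 8/3, 4]
f values: [32/9, 128/9, 32]
Sum = dx * (sum of f values)
= 4/3 * 448/9
= 1792/27 ≈ 66.37

66.37


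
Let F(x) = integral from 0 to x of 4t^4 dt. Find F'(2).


By the Fundamental Theorem of Calculus (Part 1):
If F(x) = integral from 0 to x of f(t) dt, then F'(x) = f(x)
Here f(t) = 4t^4
So F'(x) = 4x^4
Evaluate at x = 2:
F'(2) = 4 * 2^4
= 4 * 16
= 64

64


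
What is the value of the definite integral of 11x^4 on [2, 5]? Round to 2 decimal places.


Find the antiderivative of 11x^4:
F(x) = 11/5 * x^5
Apply the Fundamental Theorem of Calculus:
F(5) - F(2)
= 11/5 * 5^5 - 11/5 * 2^5
= 11/5 * (3125 - 32)
= 11/5 * 3093
= 34023/5 = 6804.60

6804.60


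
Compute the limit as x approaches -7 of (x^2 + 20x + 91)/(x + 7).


Direct substitution gives 0/0, so we factor the numerator.
Factor: (x^2 + 20x + 91) = (x + 7)(x + 13)
Cancel the common factor (x + 7):
(x^2 + 20x + 91)/(x + 7) = (x + 13)
Now substitute x = -7:
= (-7) - (-13) = 6

6


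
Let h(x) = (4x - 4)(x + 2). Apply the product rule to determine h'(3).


Let u(x) = 4x - 4 and v(x) = x + 2
u'(x) = 4
v'(x) = 1
Product rule: h'(x) = u'(x)*v(x) + u(x)*v'(x)
= 4 * (x + 2) + (4x - 4) * 1
At x = 3:
u(3) = 4 * 3 - 4 = 8
v(3) = 1 * 3 + 2 = 5
h'(3) = 4 * 5 + 8 * 1
= 20 + 8
= 28

28


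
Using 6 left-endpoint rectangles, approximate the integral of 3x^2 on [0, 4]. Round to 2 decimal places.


Left Riemann sum uses left endpoints of each subinterval.
Interval: [0, 4], n = 6
dx = (4 - 0) / 6 = 2/3
Left endpoints: [0, 2/3, 4/3, 2, 8/3, 10/3]
f values: [0, 4/3, 16/3, 12, 64/3, 100/3]
Sum = dx * (sum of f values)
= 2/3 * 220/3
= 440/9 ≈ 48.89

48.89


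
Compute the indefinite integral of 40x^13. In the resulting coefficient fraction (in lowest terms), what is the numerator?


Apply the power rule for integration:
integral of ax^n dx = a/(n+1) * x^(n+1) + C
integral of 40x^13 dx
= 40/14 * x^14 + C
= 20/7 * x^14 + C
The coefficient in lowest terms is 20/7, and its numerator is 20

20


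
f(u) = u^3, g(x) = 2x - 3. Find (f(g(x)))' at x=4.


Using the chain rule: (f(g(x)))' = f'(g(x)) * g'(x)
First, find g(4):
g(4) = 2 * 4 - 3 = 5
Next, f'(u) = 3u^2
And g'(x) = 2
So f'(g(4)) * g'(4)
= 3 * 5^2 * 2
= 3 * 25 * 2
= 150

150


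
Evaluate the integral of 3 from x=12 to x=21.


The integral of a constant k over [a, b] equals k * (b - a).
integral from 12 to 21 of 3 dx
= 3 * (21 - 12)
= 3 * 9
= 27

27


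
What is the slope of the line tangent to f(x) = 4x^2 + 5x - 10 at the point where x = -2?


The slope of the tangent line equals f'(x) at the point.
f(x) = 4x^2 + 5x - 10
f'(x) = 8x + 5
At x = -2:
f'(-2) = 8 * (-2) + 5
= -16 + 5
= -11

-11


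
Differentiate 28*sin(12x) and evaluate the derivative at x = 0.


Apply the chain rule to differentiate 28*sin(12x):
d/dx [28*sin(12x)]
= 28 * cos(12x) * d/dx(12x)
= 28 * 12 * cos(12x)
= 336 * cos(12x)
Evaluate at x = 0:
= 336 * cos(0)
= 336 * 1
= 336

336


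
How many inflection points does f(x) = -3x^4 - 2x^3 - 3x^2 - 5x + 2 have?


Inflection points occur where f''(x) = 0 and concavity changes.
f(x) = -3x^4 - 2x^3 - 3x^2 - 5x + 2
f'(x) = -12x^3 - 6x^2 - 6x - 5
f''(x) = -36x^2 - 12x - 6
This is a quadratic in x. Use the discriminant to count real roots.
Discriminant = (-12)^2 - 4 * (-36) * (-6)
= 144 - 864
= -720
Since discriminant < 0, f''(x) = 0 has no real solutions.
Number of inflection points: 0

0


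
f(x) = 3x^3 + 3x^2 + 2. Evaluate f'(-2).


Differentiate f(x) = 3x^3 + 3x^2 + 2 term by term:
f'(x) = 9x^2 + 6x
Substitute x = -2:
f'(-2) = 9 * (-2)^2 + 6 * (-2) + 0
= 36 - 12 + 0
= 24

24


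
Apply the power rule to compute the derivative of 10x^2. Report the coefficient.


We apply the power rule: d/dx [ax^n] = a*n * x^(n-1)
d/dx [10x^2]
= 10 * 2 * x^(2-1)
= 20x
The coefficient is 20

20


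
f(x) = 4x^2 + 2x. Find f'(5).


Differentiate term by term using power and sum rules:
f(x) = 4x^2 + 2x
f'(x) = 8x + 2
Substitute x = 5:
f'(5) = 8 * 5 + 2
= 40 + 2
= 42

42
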